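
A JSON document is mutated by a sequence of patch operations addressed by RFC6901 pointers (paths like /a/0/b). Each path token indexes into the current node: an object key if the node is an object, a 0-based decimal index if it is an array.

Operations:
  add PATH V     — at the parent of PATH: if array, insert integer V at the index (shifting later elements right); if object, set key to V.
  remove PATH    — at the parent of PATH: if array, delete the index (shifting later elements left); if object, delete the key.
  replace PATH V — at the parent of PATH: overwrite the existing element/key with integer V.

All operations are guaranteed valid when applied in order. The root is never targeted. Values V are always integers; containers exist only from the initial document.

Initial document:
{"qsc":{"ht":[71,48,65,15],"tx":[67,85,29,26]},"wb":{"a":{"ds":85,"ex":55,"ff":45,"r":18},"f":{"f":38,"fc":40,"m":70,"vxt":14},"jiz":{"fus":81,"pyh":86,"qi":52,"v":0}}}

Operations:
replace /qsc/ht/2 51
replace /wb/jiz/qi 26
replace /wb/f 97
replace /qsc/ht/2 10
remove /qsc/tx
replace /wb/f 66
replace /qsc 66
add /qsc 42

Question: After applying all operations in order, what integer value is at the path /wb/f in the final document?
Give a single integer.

After op 1 (replace /qsc/ht/2 51): {"qsc":{"ht":[71,48,51,15],"tx":[67,85,29,26]},"wb":{"a":{"ds":85,"ex":55,"ff":45,"r":18},"f":{"f":38,"fc":40,"m":70,"vxt":14},"jiz":{"fus":81,"pyh":86,"qi":52,"v":0}}}
After op 2 (replace /wb/jiz/qi 26): {"qsc":{"ht":[71,48,51,15],"tx":[67,85,29,26]},"wb":{"a":{"ds":85,"ex":55,"ff":45,"r":18},"f":{"f":38,"fc":40,"m":70,"vxt":14},"jiz":{"fus":81,"pyh":86,"qi":26,"v":0}}}
After op 3 (replace /wb/f 97): {"qsc":{"ht":[71,48,51,15],"tx":[67,85,29,26]},"wb":{"a":{"ds":85,"ex":55,"ff":45,"r":18},"f":97,"jiz":{"fus":81,"pyh":86,"qi":26,"v":0}}}
After op 4 (replace /qsc/ht/2 10): {"qsc":{"ht":[71,48,10,15],"tx":[67,85,29,26]},"wb":{"a":{"ds":85,"ex":55,"ff":45,"r":18},"f":97,"jiz":{"fus":81,"pyh":86,"qi":26,"v":0}}}
After op 5 (remove /qsc/tx): {"qsc":{"ht":[71,48,10,15]},"wb":{"a":{"ds":85,"ex":55,"ff":45,"r":18},"f":97,"jiz":{"fus":81,"pyh":86,"qi":26,"v":0}}}
After op 6 (replace /wb/f 66): {"qsc":{"ht":[71,48,10,15]},"wb":{"a":{"ds":85,"ex":55,"ff":45,"r":18},"f":66,"jiz":{"fus":81,"pyh":86,"qi":26,"v":0}}}
After op 7 (replace /qsc 66): {"qsc":66,"wb":{"a":{"ds":85,"ex":55,"ff":45,"r":18},"f":66,"jiz":{"fus":81,"pyh":86,"qi":26,"v":0}}}
After op 8 (add /qsc 42): {"qsc":42,"wb":{"a":{"ds":85,"ex":55,"ff":45,"r":18},"f":66,"jiz":{"fus":81,"pyh":86,"qi":26,"v":0}}}
Value at /wb/f: 66

Answer: 66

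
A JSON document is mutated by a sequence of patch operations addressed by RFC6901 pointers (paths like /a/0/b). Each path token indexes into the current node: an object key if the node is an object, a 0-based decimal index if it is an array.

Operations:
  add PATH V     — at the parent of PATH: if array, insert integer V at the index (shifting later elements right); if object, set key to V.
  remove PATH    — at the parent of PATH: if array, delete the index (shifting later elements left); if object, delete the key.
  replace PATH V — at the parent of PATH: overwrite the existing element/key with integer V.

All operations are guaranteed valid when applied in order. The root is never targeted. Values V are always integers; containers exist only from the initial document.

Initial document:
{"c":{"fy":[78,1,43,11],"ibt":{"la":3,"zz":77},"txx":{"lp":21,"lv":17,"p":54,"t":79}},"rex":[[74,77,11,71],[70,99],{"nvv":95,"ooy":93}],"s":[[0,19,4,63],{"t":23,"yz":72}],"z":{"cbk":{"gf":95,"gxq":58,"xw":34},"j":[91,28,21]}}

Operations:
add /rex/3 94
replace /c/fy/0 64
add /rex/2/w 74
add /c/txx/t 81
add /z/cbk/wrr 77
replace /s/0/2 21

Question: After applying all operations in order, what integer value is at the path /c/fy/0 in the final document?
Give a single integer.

Answer: 64

Derivation:
After op 1 (add /rex/3 94): {"c":{"fy":[78,1,43,11],"ibt":{"la":3,"zz":77},"txx":{"lp":21,"lv":17,"p":54,"t":79}},"rex":[[74,77,11,71],[70,99],{"nvv":95,"ooy":93},94],"s":[[0,19,4,63],{"t":23,"yz":72}],"z":{"cbk":{"gf":95,"gxq":58,"xw":34},"j":[91,28,21]}}
After op 2 (replace /c/fy/0 64): {"c":{"fy":[64,1,43,11],"ibt":{"la":3,"zz":77},"txx":{"lp":21,"lv":17,"p":54,"t":79}},"rex":[[74,77,11,71],[70,99],{"nvv":95,"ooy":93},94],"s":[[0,19,4,63],{"t":23,"yz":72}],"z":{"cbk":{"gf":95,"gxq":58,"xw":34},"j":[91,28,21]}}
After op 3 (add /rex/2/w 74): {"c":{"fy":[64,1,43,11],"ibt":{"la":3,"zz":77},"txx":{"lp":21,"lv":17,"p":54,"t":79}},"rex":[[74,77,11,71],[70,99],{"nvv":95,"ooy":93,"w":74},94],"s":[[0,19,4,63],{"t":23,"yz":72}],"z":{"cbk":{"gf":95,"gxq":58,"xw":34},"j":[91,28,21]}}
After op 4 (add /c/txx/t 81): {"c":{"fy":[64,1,43,11],"ibt":{"la":3,"zz":77},"txx":{"lp":21,"lv":17,"p":54,"t":81}},"rex":[[74,77,11,71],[70,99],{"nvv":95,"ooy":93,"w":74},94],"s":[[0,19,4,63],{"t":23,"yz":72}],"z":{"cbk":{"gf":95,"gxq":58,"xw":34},"j":[91,28,21]}}
After op 5 (add /z/cbk/wrr 77): {"c":{"fy":[64,1,43,11],"ibt":{"la":3,"zz":77},"txx":{"lp":21,"lv":17,"p":54,"t":81}},"rex":[[74,77,11,71],[70,99],{"nvv":95,"ooy":93,"w":74},94],"s":[[0,19,4,63],{"t":23,"yz":72}],"z":{"cbk":{"gf":95,"gxq":58,"wrr":77,"xw":34},"j":[91,28,21]}}
After op 6 (replace /s/0/2 21): {"c":{"fy":[64,1,43,11],"ibt":{"la":3,"zz":77},"txx":{"lp":21,"lv":17,"p":54,"t":81}},"rex":[[74,77,11,71],[70,99],{"nvv":95,"ooy":93,"w":74},94],"s":[[0,19,21,63],{"t":23,"yz":72}],"z":{"cbk":{"gf":95,"gxq":58,"wrr":77,"xw":34},"j":[91,28,21]}}
Value at /c/fy/0: 64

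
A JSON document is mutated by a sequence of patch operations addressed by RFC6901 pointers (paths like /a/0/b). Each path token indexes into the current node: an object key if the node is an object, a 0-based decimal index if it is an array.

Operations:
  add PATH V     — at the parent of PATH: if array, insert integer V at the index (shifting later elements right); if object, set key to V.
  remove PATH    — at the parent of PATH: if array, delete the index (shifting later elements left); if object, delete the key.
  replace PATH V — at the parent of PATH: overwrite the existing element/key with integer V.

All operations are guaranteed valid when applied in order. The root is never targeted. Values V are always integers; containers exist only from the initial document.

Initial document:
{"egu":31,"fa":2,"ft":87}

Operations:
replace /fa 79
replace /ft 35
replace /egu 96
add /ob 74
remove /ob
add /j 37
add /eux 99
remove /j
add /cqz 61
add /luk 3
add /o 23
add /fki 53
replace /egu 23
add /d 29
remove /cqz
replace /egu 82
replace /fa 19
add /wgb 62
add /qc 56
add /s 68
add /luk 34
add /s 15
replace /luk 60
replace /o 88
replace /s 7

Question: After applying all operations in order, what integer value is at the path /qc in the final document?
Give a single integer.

Answer: 56

Derivation:
After op 1 (replace /fa 79): {"egu":31,"fa":79,"ft":87}
After op 2 (replace /ft 35): {"egu":31,"fa":79,"ft":35}
After op 3 (replace /egu 96): {"egu":96,"fa":79,"ft":35}
After op 4 (add /ob 74): {"egu":96,"fa":79,"ft":35,"ob":74}
After op 5 (remove /ob): {"egu":96,"fa":79,"ft":35}
After op 6 (add /j 37): {"egu":96,"fa":79,"ft":35,"j":37}
After op 7 (add /eux 99): {"egu":96,"eux":99,"fa":79,"ft":35,"j":37}
After op 8 (remove /j): {"egu":96,"eux":99,"fa":79,"ft":35}
After op 9 (add /cqz 61): {"cqz":61,"egu":96,"eux":99,"fa":79,"ft":35}
After op 10 (add /luk 3): {"cqz":61,"egu":96,"eux":99,"fa":79,"ft":35,"luk":3}
After op 11 (add /o 23): {"cqz":61,"egu":96,"eux":99,"fa":79,"ft":35,"luk":3,"o":23}
After op 12 (add /fki 53): {"cqz":61,"egu":96,"eux":99,"fa":79,"fki":53,"ft":35,"luk":3,"o":23}
After op 13 (replace /egu 23): {"cqz":61,"egu":23,"eux":99,"fa":79,"fki":53,"ft":35,"luk":3,"o":23}
After op 14 (add /d 29): {"cqz":61,"d":29,"egu":23,"eux":99,"fa":79,"fki":53,"ft":35,"luk":3,"o":23}
After op 15 (remove /cqz): {"d":29,"egu":23,"eux":99,"fa":79,"fki":53,"ft":35,"luk":3,"o":23}
After op 16 (replace /egu 82): {"d":29,"egu":82,"eux":99,"fa":79,"fki":53,"ft":35,"luk":3,"o":23}
After op 17 (replace /fa 19): {"d":29,"egu":82,"eux":99,"fa":19,"fki":53,"ft":35,"luk":3,"o":23}
After op 18 (add /wgb 62): {"d":29,"egu":82,"eux":99,"fa":19,"fki":53,"ft":35,"luk":3,"o":23,"wgb":62}
After op 19 (add /qc 56): {"d":29,"egu":82,"eux":99,"fa":19,"fki":53,"ft":35,"luk":3,"o":23,"qc":56,"wgb":62}
After op 20 (add /s 68): {"d":29,"egu":82,"eux":99,"fa":19,"fki":53,"ft":35,"luk":3,"o":23,"qc":56,"s":68,"wgb":62}
After op 21 (add /luk 34): {"d":29,"egu":82,"eux":99,"fa":19,"fki":53,"ft":35,"luk":34,"o":23,"qc":56,"s":68,"wgb":62}
After op 22 (add /s 15): {"d":29,"egu":82,"eux":99,"fa":19,"fki":53,"ft":35,"luk":34,"o":23,"qc":56,"s":15,"wgb":62}
After op 23 (replace /luk 60): {"d":29,"egu":82,"eux":99,"fa":19,"fki":53,"ft":35,"luk":60,"o":23,"qc":56,"s":15,"wgb":62}
After op 24 (replace /o 88): {"d":29,"egu":82,"eux":99,"fa":19,"fki":53,"ft":35,"luk":60,"o":88,"qc":56,"s":15,"wgb":62}
After op 25 (replace /s 7): {"d":29,"egu":82,"eux":99,"fa":19,"fki":53,"ft":35,"luk":60,"o":88,"qc":56,"s":7,"wgb":62}
Value at /qc: 56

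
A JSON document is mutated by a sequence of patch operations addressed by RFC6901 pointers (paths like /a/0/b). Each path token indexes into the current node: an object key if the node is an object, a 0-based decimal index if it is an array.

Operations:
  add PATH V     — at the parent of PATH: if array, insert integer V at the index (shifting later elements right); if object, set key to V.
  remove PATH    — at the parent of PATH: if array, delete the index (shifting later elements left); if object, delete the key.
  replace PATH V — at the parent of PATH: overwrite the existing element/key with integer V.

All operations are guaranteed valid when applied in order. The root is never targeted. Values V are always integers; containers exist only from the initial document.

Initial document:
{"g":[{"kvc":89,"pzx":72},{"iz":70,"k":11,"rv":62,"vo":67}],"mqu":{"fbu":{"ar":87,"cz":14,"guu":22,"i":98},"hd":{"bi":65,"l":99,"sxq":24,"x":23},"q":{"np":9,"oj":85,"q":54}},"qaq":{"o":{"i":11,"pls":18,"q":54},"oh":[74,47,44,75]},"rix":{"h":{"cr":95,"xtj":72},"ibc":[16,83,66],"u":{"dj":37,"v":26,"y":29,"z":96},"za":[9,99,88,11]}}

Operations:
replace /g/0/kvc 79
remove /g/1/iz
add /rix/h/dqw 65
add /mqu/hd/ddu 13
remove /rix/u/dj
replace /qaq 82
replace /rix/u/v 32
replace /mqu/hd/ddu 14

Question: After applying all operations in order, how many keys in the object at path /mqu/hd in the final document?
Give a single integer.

Answer: 5

Derivation:
After op 1 (replace /g/0/kvc 79): {"g":[{"kvc":79,"pzx":72},{"iz":70,"k":11,"rv":62,"vo":67}],"mqu":{"fbu":{"ar":87,"cz":14,"guu":22,"i":98},"hd":{"bi":65,"l":99,"sxq":24,"x":23},"q":{"np":9,"oj":85,"q":54}},"qaq":{"o":{"i":11,"pls":18,"q":54},"oh":[74,47,44,75]},"rix":{"h":{"cr":95,"xtj":72},"ibc":[16,83,66],"u":{"dj":37,"v":26,"y":29,"z":96},"za":[9,99,88,11]}}
After op 2 (remove /g/1/iz): {"g":[{"kvc":79,"pzx":72},{"k":11,"rv":62,"vo":67}],"mqu":{"fbu":{"ar":87,"cz":14,"guu":22,"i":98},"hd":{"bi":65,"l":99,"sxq":24,"x":23},"q":{"np":9,"oj":85,"q":54}},"qaq":{"o":{"i":11,"pls":18,"q":54},"oh":[74,47,44,75]},"rix":{"h":{"cr":95,"xtj":72},"ibc":[16,83,66],"u":{"dj":37,"v":26,"y":29,"z":96},"za":[9,99,88,11]}}
After op 3 (add /rix/h/dqw 65): {"g":[{"kvc":79,"pzx":72},{"k":11,"rv":62,"vo":67}],"mqu":{"fbu":{"ar":87,"cz":14,"guu":22,"i":98},"hd":{"bi":65,"l":99,"sxq":24,"x":23},"q":{"np":9,"oj":85,"q":54}},"qaq":{"o":{"i":11,"pls":18,"q":54},"oh":[74,47,44,75]},"rix":{"h":{"cr":95,"dqw":65,"xtj":72},"ibc":[16,83,66],"u":{"dj":37,"v":26,"y":29,"z":96},"za":[9,99,88,11]}}
After op 4 (add /mqu/hd/ddu 13): {"g":[{"kvc":79,"pzx":72},{"k":11,"rv":62,"vo":67}],"mqu":{"fbu":{"ar":87,"cz":14,"guu":22,"i":98},"hd":{"bi":65,"ddu":13,"l":99,"sxq":24,"x":23},"q":{"np":9,"oj":85,"q":54}},"qaq":{"o":{"i":11,"pls":18,"q":54},"oh":[74,47,44,75]},"rix":{"h":{"cr":95,"dqw":65,"xtj":72},"ibc":[16,83,66],"u":{"dj":37,"v":26,"y":29,"z":96},"za":[9,99,88,11]}}
After op 5 (remove /rix/u/dj): {"g":[{"kvc":79,"pzx":72},{"k":11,"rv":62,"vo":67}],"mqu":{"fbu":{"ar":87,"cz":14,"guu":22,"i":98},"hd":{"bi":65,"ddu":13,"l":99,"sxq":24,"x":23},"q":{"np":9,"oj":85,"q":54}},"qaq":{"o":{"i":11,"pls":18,"q":54},"oh":[74,47,44,75]},"rix":{"h":{"cr":95,"dqw":65,"xtj":72},"ibc":[16,83,66],"u":{"v":26,"y":29,"z":96},"za":[9,99,88,11]}}
After op 6 (replace /qaq 82): {"g":[{"kvc":79,"pzx":72},{"k":11,"rv":62,"vo":67}],"mqu":{"fbu":{"ar":87,"cz":14,"guu":22,"i":98},"hd":{"bi":65,"ddu":13,"l":99,"sxq":24,"x":23},"q":{"np":9,"oj":85,"q":54}},"qaq":82,"rix":{"h":{"cr":95,"dqw":65,"xtj":72},"ibc":[16,83,66],"u":{"v":26,"y":29,"z":96},"za":[9,99,88,11]}}
After op 7 (replace /rix/u/v 32): {"g":[{"kvc":79,"pzx":72},{"k":11,"rv":62,"vo":67}],"mqu":{"fbu":{"ar":87,"cz":14,"guu":22,"i":98},"hd":{"bi":65,"ddu":13,"l":99,"sxq":24,"x":23},"q":{"np":9,"oj":85,"q":54}},"qaq":82,"rix":{"h":{"cr":95,"dqw":65,"xtj":72},"ibc":[16,83,66],"u":{"v":32,"y":29,"z":96},"za":[9,99,88,11]}}
After op 8 (replace /mqu/hd/ddu 14): {"g":[{"kvc":79,"pzx":72},{"k":11,"rv":62,"vo":67}],"mqu":{"fbu":{"ar":87,"cz":14,"guu":22,"i":98},"hd":{"bi":65,"ddu":14,"l":99,"sxq":24,"x":23},"q":{"np":9,"oj":85,"q":54}},"qaq":82,"rix":{"h":{"cr":95,"dqw":65,"xtj":72},"ibc":[16,83,66],"u":{"v":32,"y":29,"z":96},"za":[9,99,88,11]}}
Size at path /mqu/hd: 5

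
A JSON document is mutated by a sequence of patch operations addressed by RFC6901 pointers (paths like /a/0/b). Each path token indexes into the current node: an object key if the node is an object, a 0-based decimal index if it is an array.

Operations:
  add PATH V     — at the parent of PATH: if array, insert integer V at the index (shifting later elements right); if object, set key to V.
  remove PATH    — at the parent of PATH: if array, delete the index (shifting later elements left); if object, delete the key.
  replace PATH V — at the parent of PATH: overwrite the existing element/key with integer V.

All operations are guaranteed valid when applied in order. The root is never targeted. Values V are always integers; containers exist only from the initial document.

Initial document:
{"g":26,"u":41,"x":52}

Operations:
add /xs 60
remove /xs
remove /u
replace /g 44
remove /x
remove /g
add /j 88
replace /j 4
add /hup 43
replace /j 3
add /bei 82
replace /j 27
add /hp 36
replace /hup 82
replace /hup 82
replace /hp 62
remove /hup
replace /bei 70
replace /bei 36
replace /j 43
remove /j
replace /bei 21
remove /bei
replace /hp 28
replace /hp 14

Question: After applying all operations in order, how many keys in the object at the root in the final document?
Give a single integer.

After op 1 (add /xs 60): {"g":26,"u":41,"x":52,"xs":60}
After op 2 (remove /xs): {"g":26,"u":41,"x":52}
After op 3 (remove /u): {"g":26,"x":52}
After op 4 (replace /g 44): {"g":44,"x":52}
After op 5 (remove /x): {"g":44}
After op 6 (remove /g): {}
After op 7 (add /j 88): {"j":88}
After op 8 (replace /j 4): {"j":4}
After op 9 (add /hup 43): {"hup":43,"j":4}
After op 10 (replace /j 3): {"hup":43,"j":3}
After op 11 (add /bei 82): {"bei":82,"hup":43,"j":3}
After op 12 (replace /j 27): {"bei":82,"hup":43,"j":27}
After op 13 (add /hp 36): {"bei":82,"hp":36,"hup":43,"j":27}
After op 14 (replace /hup 82): {"bei":82,"hp":36,"hup":82,"j":27}
After op 15 (replace /hup 82): {"bei":82,"hp":36,"hup":82,"j":27}
After op 16 (replace /hp 62): {"bei":82,"hp":62,"hup":82,"j":27}
After op 17 (remove /hup): {"bei":82,"hp":62,"j":27}
After op 18 (replace /bei 70): {"bei":70,"hp":62,"j":27}
After op 19 (replace /bei 36): {"bei":36,"hp":62,"j":27}
After op 20 (replace /j 43): {"bei":36,"hp":62,"j":43}
After op 21 (remove /j): {"bei":36,"hp":62}
After op 22 (replace /bei 21): {"bei":21,"hp":62}
After op 23 (remove /bei): {"hp":62}
After op 24 (replace /hp 28): {"hp":28}
After op 25 (replace /hp 14): {"hp":14}
Size at the root: 1

Answer: 1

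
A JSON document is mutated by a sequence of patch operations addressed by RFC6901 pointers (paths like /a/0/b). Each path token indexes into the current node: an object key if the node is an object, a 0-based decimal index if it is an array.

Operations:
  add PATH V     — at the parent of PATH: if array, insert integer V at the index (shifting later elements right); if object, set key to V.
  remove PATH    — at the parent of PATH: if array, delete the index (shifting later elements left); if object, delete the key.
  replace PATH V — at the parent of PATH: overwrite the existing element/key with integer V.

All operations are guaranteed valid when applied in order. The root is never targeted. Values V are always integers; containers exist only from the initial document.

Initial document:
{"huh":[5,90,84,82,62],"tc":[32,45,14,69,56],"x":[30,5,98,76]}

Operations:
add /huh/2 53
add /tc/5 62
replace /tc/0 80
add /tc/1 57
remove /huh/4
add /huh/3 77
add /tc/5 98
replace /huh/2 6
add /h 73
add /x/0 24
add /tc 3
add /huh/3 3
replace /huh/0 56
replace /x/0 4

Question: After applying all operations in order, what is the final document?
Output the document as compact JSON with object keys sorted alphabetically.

Answer: {"h":73,"huh":[56,90,6,3,77,84,62],"tc":3,"x":[4,30,5,98,76]}

Derivation:
After op 1 (add /huh/2 53): {"huh":[5,90,53,84,82,62],"tc":[32,45,14,69,56],"x":[30,5,98,76]}
After op 2 (add /tc/5 62): {"huh":[5,90,53,84,82,62],"tc":[32,45,14,69,56,62],"x":[30,5,98,76]}
After op 3 (replace /tc/0 80): {"huh":[5,90,53,84,82,62],"tc":[80,45,14,69,56,62],"x":[30,5,98,76]}
After op 4 (add /tc/1 57): {"huh":[5,90,53,84,82,62],"tc":[80,57,45,14,69,56,62],"x":[30,5,98,76]}
After op 5 (remove /huh/4): {"huh":[5,90,53,84,62],"tc":[80,57,45,14,69,56,62],"x":[30,5,98,76]}
After op 6 (add /huh/3 77): {"huh":[5,90,53,77,84,62],"tc":[80,57,45,14,69,56,62],"x":[30,5,98,76]}
After op 7 (add /tc/5 98): {"huh":[5,90,53,77,84,62],"tc":[80,57,45,14,69,98,56,62],"x":[30,5,98,76]}
After op 8 (replace /huh/2 6): {"huh":[5,90,6,77,84,62],"tc":[80,57,45,14,69,98,56,62],"x":[30,5,98,76]}
After op 9 (add /h 73): {"h":73,"huh":[5,90,6,77,84,62],"tc":[80,57,45,14,69,98,56,62],"x":[30,5,98,76]}
After op 10 (add /x/0 24): {"h":73,"huh":[5,90,6,77,84,62],"tc":[80,57,45,14,69,98,56,62],"x":[24,30,5,98,76]}
After op 11 (add /tc 3): {"h":73,"huh":[5,90,6,77,84,62],"tc":3,"x":[24,30,5,98,76]}
After op 12 (add /huh/3 3): {"h":73,"huh":[5,90,6,3,77,84,62],"tc":3,"x":[24,30,5,98,76]}
After op 13 (replace /huh/0 56): {"h":73,"huh":[56,90,6,3,77,84,62],"tc":3,"x":[24,30,5,98,76]}
After op 14 (replace /x/0 4): {"h":73,"huh":[56,90,6,3,77,84,62],"tc":3,"x":[4,30,5,98,76]}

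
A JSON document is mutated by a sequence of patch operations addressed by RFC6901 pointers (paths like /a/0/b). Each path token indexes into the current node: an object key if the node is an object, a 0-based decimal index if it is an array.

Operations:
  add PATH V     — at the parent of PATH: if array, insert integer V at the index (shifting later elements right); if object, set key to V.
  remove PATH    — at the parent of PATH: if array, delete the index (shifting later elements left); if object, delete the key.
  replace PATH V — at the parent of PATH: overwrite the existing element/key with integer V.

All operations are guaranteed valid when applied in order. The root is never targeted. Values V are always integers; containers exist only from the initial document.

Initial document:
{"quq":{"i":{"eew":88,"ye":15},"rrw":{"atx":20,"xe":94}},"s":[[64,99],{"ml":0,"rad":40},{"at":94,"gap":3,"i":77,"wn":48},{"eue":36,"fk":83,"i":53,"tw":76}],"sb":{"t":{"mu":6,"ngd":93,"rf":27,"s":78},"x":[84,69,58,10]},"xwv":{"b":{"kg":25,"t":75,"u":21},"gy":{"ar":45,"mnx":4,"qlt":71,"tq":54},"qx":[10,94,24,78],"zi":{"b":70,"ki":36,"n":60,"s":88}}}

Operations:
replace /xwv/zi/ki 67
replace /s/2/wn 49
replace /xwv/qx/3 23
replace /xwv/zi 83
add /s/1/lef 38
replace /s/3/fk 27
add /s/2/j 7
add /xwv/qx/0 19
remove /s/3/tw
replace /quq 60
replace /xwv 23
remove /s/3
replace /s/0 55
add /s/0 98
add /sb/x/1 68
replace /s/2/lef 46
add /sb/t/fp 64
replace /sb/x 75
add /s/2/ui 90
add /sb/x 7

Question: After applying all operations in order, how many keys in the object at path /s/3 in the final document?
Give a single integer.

After op 1 (replace /xwv/zi/ki 67): {"quq":{"i":{"eew":88,"ye":15},"rrw":{"atx":20,"xe":94}},"s":[[64,99],{"ml":0,"rad":40},{"at":94,"gap":3,"i":77,"wn":48},{"eue":36,"fk":83,"i":53,"tw":76}],"sb":{"t":{"mu":6,"ngd":93,"rf":27,"s":78},"x":[84,69,58,10]},"xwv":{"b":{"kg":25,"t":75,"u":21},"gy":{"ar":45,"mnx":4,"qlt":71,"tq":54},"qx":[10,94,24,78],"zi":{"b":70,"ki":67,"n":60,"s":88}}}
After op 2 (replace /s/2/wn 49): {"quq":{"i":{"eew":88,"ye":15},"rrw":{"atx":20,"xe":94}},"s":[[64,99],{"ml":0,"rad":40},{"at":94,"gap":3,"i":77,"wn":49},{"eue":36,"fk":83,"i":53,"tw":76}],"sb":{"t":{"mu":6,"ngd":93,"rf":27,"s":78},"x":[84,69,58,10]},"xwv":{"b":{"kg":25,"t":75,"u":21},"gy":{"ar":45,"mnx":4,"qlt":71,"tq":54},"qx":[10,94,24,78],"zi":{"b":70,"ki":67,"n":60,"s":88}}}
After op 3 (replace /xwv/qx/3 23): {"quq":{"i":{"eew":88,"ye":15},"rrw":{"atx":20,"xe":94}},"s":[[64,99],{"ml":0,"rad":40},{"at":94,"gap":3,"i":77,"wn":49},{"eue":36,"fk":83,"i":53,"tw":76}],"sb":{"t":{"mu":6,"ngd":93,"rf":27,"s":78},"x":[84,69,58,10]},"xwv":{"b":{"kg":25,"t":75,"u":21},"gy":{"ar":45,"mnx":4,"qlt":71,"tq":54},"qx":[10,94,24,23],"zi":{"b":70,"ki":67,"n":60,"s":88}}}
After op 4 (replace /xwv/zi 83): {"quq":{"i":{"eew":88,"ye":15},"rrw":{"atx":20,"xe":94}},"s":[[64,99],{"ml":0,"rad":40},{"at":94,"gap":3,"i":77,"wn":49},{"eue":36,"fk":83,"i":53,"tw":76}],"sb":{"t":{"mu":6,"ngd":93,"rf":27,"s":78},"x":[84,69,58,10]},"xwv":{"b":{"kg":25,"t":75,"u":21},"gy":{"ar":45,"mnx":4,"qlt":71,"tq":54},"qx":[10,94,24,23],"zi":83}}
After op 5 (add /s/1/lef 38): {"quq":{"i":{"eew":88,"ye":15},"rrw":{"atx":20,"xe":94}},"s":[[64,99],{"lef":38,"ml":0,"rad":40},{"at":94,"gap":3,"i":77,"wn":49},{"eue":36,"fk":83,"i":53,"tw":76}],"sb":{"t":{"mu":6,"ngd":93,"rf":27,"s":78},"x":[84,69,58,10]},"xwv":{"b":{"kg":25,"t":75,"u":21},"gy":{"ar":45,"mnx":4,"qlt":71,"tq":54},"qx":[10,94,24,23],"zi":83}}
After op 6 (replace /s/3/fk 27): {"quq":{"i":{"eew":88,"ye":15},"rrw":{"atx":20,"xe":94}},"s":[[64,99],{"lef":38,"ml":0,"rad":40},{"at":94,"gap":3,"i":77,"wn":49},{"eue":36,"fk":27,"i":53,"tw":76}],"sb":{"t":{"mu":6,"ngd":93,"rf":27,"s":78},"x":[84,69,58,10]},"xwv":{"b":{"kg":25,"t":75,"u":21},"gy":{"ar":45,"mnx":4,"qlt":71,"tq":54},"qx":[10,94,24,23],"zi":83}}
After op 7 (add /s/2/j 7): {"quq":{"i":{"eew":88,"ye":15},"rrw":{"atx":20,"xe":94}},"s":[[64,99],{"lef":38,"ml":0,"rad":40},{"at":94,"gap":3,"i":77,"j":7,"wn":49},{"eue":36,"fk":27,"i":53,"tw":76}],"sb":{"t":{"mu":6,"ngd":93,"rf":27,"s":78},"x":[84,69,58,10]},"xwv":{"b":{"kg":25,"t":75,"u":21},"gy":{"ar":45,"mnx":4,"qlt":71,"tq":54},"qx":[10,94,24,23],"zi":83}}
After op 8 (add /xwv/qx/0 19): {"quq":{"i":{"eew":88,"ye":15},"rrw":{"atx":20,"xe":94}},"s":[[64,99],{"lef":38,"ml":0,"rad":40},{"at":94,"gap":3,"i":77,"j":7,"wn":49},{"eue":36,"fk":27,"i":53,"tw":76}],"sb":{"t":{"mu":6,"ngd":93,"rf":27,"s":78},"x":[84,69,58,10]},"xwv":{"b":{"kg":25,"t":75,"u":21},"gy":{"ar":45,"mnx":4,"qlt":71,"tq":54},"qx":[19,10,94,24,23],"zi":83}}
After op 9 (remove /s/3/tw): {"quq":{"i":{"eew":88,"ye":15},"rrw":{"atx":20,"xe":94}},"s":[[64,99],{"lef":38,"ml":0,"rad":40},{"at":94,"gap":3,"i":77,"j":7,"wn":49},{"eue":36,"fk":27,"i":53}],"sb":{"t":{"mu":6,"ngd":93,"rf":27,"s":78},"x":[84,69,58,10]},"xwv":{"b":{"kg":25,"t":75,"u":21},"gy":{"ar":45,"mnx":4,"qlt":71,"tq":54},"qx":[19,10,94,24,23],"zi":83}}
After op 10 (replace /quq 60): {"quq":60,"s":[[64,99],{"lef":38,"ml":0,"rad":40},{"at":94,"gap":3,"i":77,"j":7,"wn":49},{"eue":36,"fk":27,"i":53}],"sb":{"t":{"mu":6,"ngd":93,"rf":27,"s":78},"x":[84,69,58,10]},"xwv":{"b":{"kg":25,"t":75,"u":21},"gy":{"ar":45,"mnx":4,"qlt":71,"tq":54},"qx":[19,10,94,24,23],"zi":83}}
After op 11 (replace /xwv 23): {"quq":60,"s":[[64,99],{"lef":38,"ml":0,"rad":40},{"at":94,"gap":3,"i":77,"j":7,"wn":49},{"eue":36,"fk":27,"i":53}],"sb":{"t":{"mu":6,"ngd":93,"rf":27,"s":78},"x":[84,69,58,10]},"xwv":23}
After op 12 (remove /s/3): {"quq":60,"s":[[64,99],{"lef":38,"ml":0,"rad":40},{"at":94,"gap":3,"i":77,"j":7,"wn":49}],"sb":{"t":{"mu":6,"ngd":93,"rf":27,"s":78},"x":[84,69,58,10]},"xwv":23}
After op 13 (replace /s/0 55): {"quq":60,"s":[55,{"lef":38,"ml":0,"rad":40},{"at":94,"gap":3,"i":77,"j":7,"wn":49}],"sb":{"t":{"mu":6,"ngd":93,"rf":27,"s":78},"x":[84,69,58,10]},"xwv":23}
After op 14 (add /s/0 98): {"quq":60,"s":[98,55,{"lef":38,"ml":0,"rad":40},{"at":94,"gap":3,"i":77,"j":7,"wn":49}],"sb":{"t":{"mu":6,"ngd":93,"rf":27,"s":78},"x":[84,69,58,10]},"xwv":23}
After op 15 (add /sb/x/1 68): {"quq":60,"s":[98,55,{"lef":38,"ml":0,"rad":40},{"at":94,"gap":3,"i":77,"j":7,"wn":49}],"sb":{"t":{"mu":6,"ngd":93,"rf":27,"s":78},"x":[84,68,69,58,10]},"xwv":23}
After op 16 (replace /s/2/lef 46): {"quq":60,"s":[98,55,{"lef":46,"ml":0,"rad":40},{"at":94,"gap":3,"i":77,"j":7,"wn":49}],"sb":{"t":{"mu":6,"ngd":93,"rf":27,"s":78},"x":[84,68,69,58,10]},"xwv":23}
After op 17 (add /sb/t/fp 64): {"quq":60,"s":[98,55,{"lef":46,"ml":0,"rad":40},{"at":94,"gap":3,"i":77,"j":7,"wn":49}],"sb":{"t":{"fp":64,"mu":6,"ngd":93,"rf":27,"s":78},"x":[84,68,69,58,10]},"xwv":23}
After op 18 (replace /sb/x 75): {"quq":60,"s":[98,55,{"lef":46,"ml":0,"rad":40},{"at":94,"gap":3,"i":77,"j":7,"wn":49}],"sb":{"t":{"fp":64,"mu":6,"ngd":93,"rf":27,"s":78},"x":75},"xwv":23}
After op 19 (add /s/2/ui 90): {"quq":60,"s":[98,55,{"lef":46,"ml":0,"rad":40,"ui":90},{"at":94,"gap":3,"i":77,"j":7,"wn":49}],"sb":{"t":{"fp":64,"mu":6,"ngd":93,"rf":27,"s":78},"x":75},"xwv":23}
After op 20 (add /sb/x 7): {"quq":60,"s":[98,55,{"lef":46,"ml":0,"rad":40,"ui":90},{"at":94,"gap":3,"i":77,"j":7,"wn":49}],"sb":{"t":{"fp":64,"mu":6,"ngd":93,"rf":27,"s":78},"x":7},"xwv":23}
Size at path /s/3: 5

Answer: 5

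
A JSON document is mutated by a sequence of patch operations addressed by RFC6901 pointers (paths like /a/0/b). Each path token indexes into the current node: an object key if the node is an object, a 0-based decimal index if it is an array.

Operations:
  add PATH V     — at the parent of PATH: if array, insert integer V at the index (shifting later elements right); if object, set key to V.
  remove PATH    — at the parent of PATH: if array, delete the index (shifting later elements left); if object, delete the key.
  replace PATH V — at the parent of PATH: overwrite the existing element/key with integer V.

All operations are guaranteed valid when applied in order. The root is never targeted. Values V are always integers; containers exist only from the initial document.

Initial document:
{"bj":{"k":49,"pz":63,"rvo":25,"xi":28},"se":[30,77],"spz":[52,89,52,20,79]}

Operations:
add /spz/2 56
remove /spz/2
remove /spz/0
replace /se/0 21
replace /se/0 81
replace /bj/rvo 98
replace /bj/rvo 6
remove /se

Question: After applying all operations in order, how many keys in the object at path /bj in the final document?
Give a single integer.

Answer: 4

Derivation:
After op 1 (add /spz/2 56): {"bj":{"k":49,"pz":63,"rvo":25,"xi":28},"se":[30,77],"spz":[52,89,56,52,20,79]}
After op 2 (remove /spz/2): {"bj":{"k":49,"pz":63,"rvo":25,"xi":28},"se":[30,77],"spz":[52,89,52,20,79]}
After op 3 (remove /spz/0): {"bj":{"k":49,"pz":63,"rvo":25,"xi":28},"se":[30,77],"spz":[89,52,20,79]}
After op 4 (replace /se/0 21): {"bj":{"k":49,"pz":63,"rvo":25,"xi":28},"se":[21,77],"spz":[89,52,20,79]}
After op 5 (replace /se/0 81): {"bj":{"k":49,"pz":63,"rvo":25,"xi":28},"se":[81,77],"spz":[89,52,20,79]}
After op 6 (replace /bj/rvo 98): {"bj":{"k":49,"pz":63,"rvo":98,"xi":28},"se":[81,77],"spz":[89,52,20,79]}
After op 7 (replace /bj/rvo 6): {"bj":{"k":49,"pz":63,"rvo":6,"xi":28},"se":[81,77],"spz":[89,52,20,79]}
After op 8 (remove /se): {"bj":{"k":49,"pz":63,"rvo":6,"xi":28},"spz":[89,52,20,79]}
Size at path /bj: 4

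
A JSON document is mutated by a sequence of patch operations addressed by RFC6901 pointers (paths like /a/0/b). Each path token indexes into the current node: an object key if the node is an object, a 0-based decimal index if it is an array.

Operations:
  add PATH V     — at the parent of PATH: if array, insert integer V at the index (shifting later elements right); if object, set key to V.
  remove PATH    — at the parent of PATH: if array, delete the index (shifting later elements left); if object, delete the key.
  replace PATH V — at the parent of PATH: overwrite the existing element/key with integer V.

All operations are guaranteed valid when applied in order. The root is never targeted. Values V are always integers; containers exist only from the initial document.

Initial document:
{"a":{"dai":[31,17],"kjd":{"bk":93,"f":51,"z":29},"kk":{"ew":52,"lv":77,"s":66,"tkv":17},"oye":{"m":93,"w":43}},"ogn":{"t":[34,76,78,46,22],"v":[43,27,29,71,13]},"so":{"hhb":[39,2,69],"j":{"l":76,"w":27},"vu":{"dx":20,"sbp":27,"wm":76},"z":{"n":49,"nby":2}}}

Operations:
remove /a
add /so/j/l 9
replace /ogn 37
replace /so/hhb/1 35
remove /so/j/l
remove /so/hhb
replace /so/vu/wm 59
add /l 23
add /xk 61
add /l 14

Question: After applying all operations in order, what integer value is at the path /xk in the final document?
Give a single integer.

Answer: 61

Derivation:
After op 1 (remove /a): {"ogn":{"t":[34,76,78,46,22],"v":[43,27,29,71,13]},"so":{"hhb":[39,2,69],"j":{"l":76,"w":27},"vu":{"dx":20,"sbp":27,"wm":76},"z":{"n":49,"nby":2}}}
After op 2 (add /so/j/l 9): {"ogn":{"t":[34,76,78,46,22],"v":[43,27,29,71,13]},"so":{"hhb":[39,2,69],"j":{"l":9,"w":27},"vu":{"dx":20,"sbp":27,"wm":76},"z":{"n":49,"nby":2}}}
After op 3 (replace /ogn 37): {"ogn":37,"so":{"hhb":[39,2,69],"j":{"l":9,"w":27},"vu":{"dx":20,"sbp":27,"wm":76},"z":{"n":49,"nby":2}}}
After op 4 (replace /so/hhb/1 35): {"ogn":37,"so":{"hhb":[39,35,69],"j":{"l":9,"w":27},"vu":{"dx":20,"sbp":27,"wm":76},"z":{"n":49,"nby":2}}}
After op 5 (remove /so/j/l): {"ogn":37,"so":{"hhb":[39,35,69],"j":{"w":27},"vu":{"dx":20,"sbp":27,"wm":76},"z":{"n":49,"nby":2}}}
After op 6 (remove /so/hhb): {"ogn":37,"so":{"j":{"w":27},"vu":{"dx":20,"sbp":27,"wm":76},"z":{"n":49,"nby":2}}}
After op 7 (replace /so/vu/wm 59): {"ogn":37,"so":{"j":{"w":27},"vu":{"dx":20,"sbp":27,"wm":59},"z":{"n":49,"nby":2}}}
After op 8 (add /l 23): {"l":23,"ogn":37,"so":{"j":{"w":27},"vu":{"dx":20,"sbp":27,"wm":59},"z":{"n":49,"nby":2}}}
After op 9 (add /xk 61): {"l":23,"ogn":37,"so":{"j":{"w":27},"vu":{"dx":20,"sbp":27,"wm":59},"z":{"n":49,"nby":2}},"xk":61}
After op 10 (add /l 14): {"l":14,"ogn":37,"so":{"j":{"w":27},"vu":{"dx":20,"sbp":27,"wm":59},"z":{"n":49,"nby":2}},"xk":61}
Value at /xk: 61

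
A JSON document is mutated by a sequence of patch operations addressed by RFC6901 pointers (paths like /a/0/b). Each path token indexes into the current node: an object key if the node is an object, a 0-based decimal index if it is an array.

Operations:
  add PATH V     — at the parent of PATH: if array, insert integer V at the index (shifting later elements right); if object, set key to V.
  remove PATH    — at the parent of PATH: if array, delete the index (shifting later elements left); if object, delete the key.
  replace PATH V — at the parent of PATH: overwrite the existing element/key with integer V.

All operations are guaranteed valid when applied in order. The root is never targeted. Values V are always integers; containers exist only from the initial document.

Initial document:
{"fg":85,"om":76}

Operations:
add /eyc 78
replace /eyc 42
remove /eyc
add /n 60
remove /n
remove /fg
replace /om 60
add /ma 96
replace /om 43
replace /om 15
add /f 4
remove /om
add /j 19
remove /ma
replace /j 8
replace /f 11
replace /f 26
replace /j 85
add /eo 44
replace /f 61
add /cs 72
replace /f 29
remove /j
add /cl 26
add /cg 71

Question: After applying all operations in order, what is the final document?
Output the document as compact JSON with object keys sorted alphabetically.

Answer: {"cg":71,"cl":26,"cs":72,"eo":44,"f":29}

Derivation:
After op 1 (add /eyc 78): {"eyc":78,"fg":85,"om":76}
After op 2 (replace /eyc 42): {"eyc":42,"fg":85,"om":76}
After op 3 (remove /eyc): {"fg":85,"om":76}
After op 4 (add /n 60): {"fg":85,"n":60,"om":76}
After op 5 (remove /n): {"fg":85,"om":76}
After op 6 (remove /fg): {"om":76}
After op 7 (replace /om 60): {"om":60}
After op 8 (add /ma 96): {"ma":96,"om":60}
After op 9 (replace /om 43): {"ma":96,"om":43}
After op 10 (replace /om 15): {"ma":96,"om":15}
After op 11 (add /f 4): {"f":4,"ma":96,"om":15}
After op 12 (remove /om): {"f":4,"ma":96}
After op 13 (add /j 19): {"f":4,"j":19,"ma":96}
After op 14 (remove /ma): {"f":4,"j":19}
After op 15 (replace /j 8): {"f":4,"j":8}
After op 16 (replace /f 11): {"f":11,"j":8}
After op 17 (replace /f 26): {"f":26,"j":8}
After op 18 (replace /j 85): {"f":26,"j":85}
After op 19 (add /eo 44): {"eo":44,"f":26,"j":85}
After op 20 (replace /f 61): {"eo":44,"f":61,"j":85}
After op 21 (add /cs 72): {"cs":72,"eo":44,"f":61,"j":85}
After op 22 (replace /f 29): {"cs":72,"eo":44,"f":29,"j":85}
After op 23 (remove /j): {"cs":72,"eo":44,"f":29}
After op 24 (add /cl 26): {"cl":26,"cs":72,"eo":44,"f":29}
After op 25 (add /cg 71): {"cg":71,"cl":26,"cs":72,"eo":44,"f":29}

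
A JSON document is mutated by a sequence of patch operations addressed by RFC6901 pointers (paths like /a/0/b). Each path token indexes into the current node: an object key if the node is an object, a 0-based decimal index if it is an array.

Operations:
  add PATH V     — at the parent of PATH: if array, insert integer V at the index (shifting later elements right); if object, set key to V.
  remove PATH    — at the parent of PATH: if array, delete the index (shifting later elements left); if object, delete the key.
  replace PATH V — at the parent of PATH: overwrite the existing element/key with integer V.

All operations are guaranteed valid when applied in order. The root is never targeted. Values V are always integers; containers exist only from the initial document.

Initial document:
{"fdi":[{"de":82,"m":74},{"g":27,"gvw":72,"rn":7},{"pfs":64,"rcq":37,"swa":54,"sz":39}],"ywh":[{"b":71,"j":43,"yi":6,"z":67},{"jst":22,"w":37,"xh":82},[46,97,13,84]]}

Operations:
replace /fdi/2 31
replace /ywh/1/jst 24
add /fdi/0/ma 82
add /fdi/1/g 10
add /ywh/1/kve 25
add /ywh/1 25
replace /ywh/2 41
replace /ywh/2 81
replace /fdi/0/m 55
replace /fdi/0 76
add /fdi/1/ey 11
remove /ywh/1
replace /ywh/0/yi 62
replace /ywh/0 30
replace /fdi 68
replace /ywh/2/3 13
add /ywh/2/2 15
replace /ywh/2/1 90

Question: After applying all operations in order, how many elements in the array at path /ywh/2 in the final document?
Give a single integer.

After op 1 (replace /fdi/2 31): {"fdi":[{"de":82,"m":74},{"g":27,"gvw":72,"rn":7},31],"ywh":[{"b":71,"j":43,"yi":6,"z":67},{"jst":22,"w":37,"xh":82},[46,97,13,84]]}
After op 2 (replace /ywh/1/jst 24): {"fdi":[{"de":82,"m":74},{"g":27,"gvw":72,"rn":7},31],"ywh":[{"b":71,"j":43,"yi":6,"z":67},{"jst":24,"w":37,"xh":82},[46,97,13,84]]}
After op 3 (add /fdi/0/ma 82): {"fdi":[{"de":82,"m":74,"ma":82},{"g":27,"gvw":72,"rn":7},31],"ywh":[{"b":71,"j":43,"yi":6,"z":67},{"jst":24,"w":37,"xh":82},[46,97,13,84]]}
After op 4 (add /fdi/1/g 10): {"fdi":[{"de":82,"m":74,"ma":82},{"g":10,"gvw":72,"rn":7},31],"ywh":[{"b":71,"j":43,"yi":6,"z":67},{"jst":24,"w":37,"xh":82},[46,97,13,84]]}
After op 5 (add /ywh/1/kve 25): {"fdi":[{"de":82,"m":74,"ma":82},{"g":10,"gvw":72,"rn":7},31],"ywh":[{"b":71,"j":43,"yi":6,"z":67},{"jst":24,"kve":25,"w":37,"xh":82},[46,97,13,84]]}
After op 6 (add /ywh/1 25): {"fdi":[{"de":82,"m":74,"ma":82},{"g":10,"gvw":72,"rn":7},31],"ywh":[{"b":71,"j":43,"yi":6,"z":67},25,{"jst":24,"kve":25,"w":37,"xh":82},[46,97,13,84]]}
After op 7 (replace /ywh/2 41): {"fdi":[{"de":82,"m":74,"ma":82},{"g":10,"gvw":72,"rn":7},31],"ywh":[{"b":71,"j":43,"yi":6,"z":67},25,41,[46,97,13,84]]}
After op 8 (replace /ywh/2 81): {"fdi":[{"de":82,"m":74,"ma":82},{"g":10,"gvw":72,"rn":7},31],"ywh":[{"b":71,"j":43,"yi":6,"z":67},25,81,[46,97,13,84]]}
After op 9 (replace /fdi/0/m 55): {"fdi":[{"de":82,"m":55,"ma":82},{"g":10,"gvw":72,"rn":7},31],"ywh":[{"b":71,"j":43,"yi":6,"z":67},25,81,[46,97,13,84]]}
After op 10 (replace /fdi/0 76): {"fdi":[76,{"g":10,"gvw":72,"rn":7},31],"ywh":[{"b":71,"j":43,"yi":6,"z":67},25,81,[46,97,13,84]]}
After op 11 (add /fdi/1/ey 11): {"fdi":[76,{"ey":11,"g":10,"gvw":72,"rn":7},31],"ywh":[{"b":71,"j":43,"yi":6,"z":67},25,81,[46,97,13,84]]}
After op 12 (remove /ywh/1): {"fdi":[76,{"ey":11,"g":10,"gvw":72,"rn":7},31],"ywh":[{"b":71,"j":43,"yi":6,"z":67},81,[46,97,13,84]]}
After op 13 (replace /ywh/0/yi 62): {"fdi":[76,{"ey":11,"g":10,"gvw":72,"rn":7},31],"ywh":[{"b":71,"j":43,"yi":62,"z":67},81,[46,97,13,84]]}
After op 14 (replace /ywh/0 30): {"fdi":[76,{"ey":11,"g":10,"gvw":72,"rn":7},31],"ywh":[30,81,[46,97,13,84]]}
After op 15 (replace /fdi 68): {"fdi":68,"ywh":[30,81,[46,97,13,84]]}
After op 16 (replace /ywh/2/3 13): {"fdi":68,"ywh":[30,81,[46,97,13,13]]}
After op 17 (add /ywh/2/2 15): {"fdi":68,"ywh":[30,81,[46,97,15,13,13]]}
After op 18 (replace /ywh/2/1 90): {"fdi":68,"ywh":[30,81,[46,90,15,13,13]]}
Size at path /ywh/2: 5

Answer: 5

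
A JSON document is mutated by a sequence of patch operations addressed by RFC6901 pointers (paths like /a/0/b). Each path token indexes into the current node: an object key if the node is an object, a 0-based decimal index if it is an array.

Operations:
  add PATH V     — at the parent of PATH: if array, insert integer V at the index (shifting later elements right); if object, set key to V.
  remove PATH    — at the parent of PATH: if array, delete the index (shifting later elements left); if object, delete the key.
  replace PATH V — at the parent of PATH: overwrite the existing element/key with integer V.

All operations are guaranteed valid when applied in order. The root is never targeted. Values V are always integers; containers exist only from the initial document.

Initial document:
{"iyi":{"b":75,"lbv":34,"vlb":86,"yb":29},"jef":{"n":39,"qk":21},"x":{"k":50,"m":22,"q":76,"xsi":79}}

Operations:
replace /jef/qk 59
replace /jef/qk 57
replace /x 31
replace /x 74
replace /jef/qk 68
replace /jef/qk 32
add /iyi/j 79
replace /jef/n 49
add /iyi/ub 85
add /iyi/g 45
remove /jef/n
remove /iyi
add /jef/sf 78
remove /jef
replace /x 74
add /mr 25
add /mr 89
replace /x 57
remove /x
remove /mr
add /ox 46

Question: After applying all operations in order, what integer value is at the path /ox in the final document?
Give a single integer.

After op 1 (replace /jef/qk 59): {"iyi":{"b":75,"lbv":34,"vlb":86,"yb":29},"jef":{"n":39,"qk":59},"x":{"k":50,"m":22,"q":76,"xsi":79}}
After op 2 (replace /jef/qk 57): {"iyi":{"b":75,"lbv":34,"vlb":86,"yb":29},"jef":{"n":39,"qk":57},"x":{"k":50,"m":22,"q":76,"xsi":79}}
After op 3 (replace /x 31): {"iyi":{"b":75,"lbv":34,"vlb":86,"yb":29},"jef":{"n":39,"qk":57},"x":31}
After op 4 (replace /x 74): {"iyi":{"b":75,"lbv":34,"vlb":86,"yb":29},"jef":{"n":39,"qk":57},"x":74}
After op 5 (replace /jef/qk 68): {"iyi":{"b":75,"lbv":34,"vlb":86,"yb":29},"jef":{"n":39,"qk":68},"x":74}
After op 6 (replace /jef/qk 32): {"iyi":{"b":75,"lbv":34,"vlb":86,"yb":29},"jef":{"n":39,"qk":32},"x":74}
After op 7 (add /iyi/j 79): {"iyi":{"b":75,"j":79,"lbv":34,"vlb":86,"yb":29},"jef":{"n":39,"qk":32},"x":74}
After op 8 (replace /jef/n 49): {"iyi":{"b":75,"j":79,"lbv":34,"vlb":86,"yb":29},"jef":{"n":49,"qk":32},"x":74}
After op 9 (add /iyi/ub 85): {"iyi":{"b":75,"j":79,"lbv":34,"ub":85,"vlb":86,"yb":29},"jef":{"n":49,"qk":32},"x":74}
After op 10 (add /iyi/g 45): {"iyi":{"b":75,"g":45,"j":79,"lbv":34,"ub":85,"vlb":86,"yb":29},"jef":{"n":49,"qk":32},"x":74}
After op 11 (remove /jef/n): {"iyi":{"b":75,"g":45,"j":79,"lbv":34,"ub":85,"vlb":86,"yb":29},"jef":{"qk":32},"x":74}
After op 12 (remove /iyi): {"jef":{"qk":32},"x":74}
After op 13 (add /jef/sf 78): {"jef":{"qk":32,"sf":78},"x":74}
After op 14 (remove /jef): {"x":74}
After op 15 (replace /x 74): {"x":74}
After op 16 (add /mr 25): {"mr":25,"x":74}
After op 17 (add /mr 89): {"mr":89,"x":74}
After op 18 (replace /x 57): {"mr":89,"x":57}
After op 19 (remove /x): {"mr":89}
After op 20 (remove /mr): {}
After op 21 (add /ox 46): {"ox":46}
Value at /ox: 46

Answer: 46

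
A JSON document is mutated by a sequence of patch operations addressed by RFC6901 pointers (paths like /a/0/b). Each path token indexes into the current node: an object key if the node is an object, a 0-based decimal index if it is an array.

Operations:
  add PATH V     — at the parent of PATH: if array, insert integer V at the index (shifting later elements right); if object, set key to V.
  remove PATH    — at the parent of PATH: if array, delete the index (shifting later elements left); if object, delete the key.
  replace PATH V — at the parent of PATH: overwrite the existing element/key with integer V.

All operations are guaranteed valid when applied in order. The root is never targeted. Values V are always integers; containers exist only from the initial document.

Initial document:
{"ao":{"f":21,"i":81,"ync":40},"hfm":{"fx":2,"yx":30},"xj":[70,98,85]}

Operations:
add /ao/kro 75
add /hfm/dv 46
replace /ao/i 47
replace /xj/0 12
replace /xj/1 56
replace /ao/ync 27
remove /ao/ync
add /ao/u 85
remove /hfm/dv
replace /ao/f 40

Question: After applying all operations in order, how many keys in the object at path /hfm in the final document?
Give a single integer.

Answer: 2

Derivation:
After op 1 (add /ao/kro 75): {"ao":{"f":21,"i":81,"kro":75,"ync":40},"hfm":{"fx":2,"yx":30},"xj":[70,98,85]}
After op 2 (add /hfm/dv 46): {"ao":{"f":21,"i":81,"kro":75,"ync":40},"hfm":{"dv":46,"fx":2,"yx":30},"xj":[70,98,85]}
After op 3 (replace /ao/i 47): {"ao":{"f":21,"i":47,"kro":75,"ync":40},"hfm":{"dv":46,"fx":2,"yx":30},"xj":[70,98,85]}
After op 4 (replace /xj/0 12): {"ao":{"f":21,"i":47,"kro":75,"ync":40},"hfm":{"dv":46,"fx":2,"yx":30},"xj":[12,98,85]}
After op 5 (replace /xj/1 56): {"ao":{"f":21,"i":47,"kro":75,"ync":40},"hfm":{"dv":46,"fx":2,"yx":30},"xj":[12,56,85]}
After op 6 (replace /ao/ync 27): {"ao":{"f":21,"i":47,"kro":75,"ync":27},"hfm":{"dv":46,"fx":2,"yx":30},"xj":[12,56,85]}
After op 7 (remove /ao/ync): {"ao":{"f":21,"i":47,"kro":75},"hfm":{"dv":46,"fx":2,"yx":30},"xj":[12,56,85]}
After op 8 (add /ao/u 85): {"ao":{"f":21,"i":47,"kro":75,"u":85},"hfm":{"dv":46,"fx":2,"yx":30},"xj":[12,56,85]}
After op 9 (remove /hfm/dv): {"ao":{"f":21,"i":47,"kro":75,"u":85},"hfm":{"fx":2,"yx":30},"xj":[12,56,85]}
After op 10 (replace /ao/f 40): {"ao":{"f":40,"i":47,"kro":75,"u":85},"hfm":{"fx":2,"yx":30},"xj":[12,56,85]}
Size at path /hfm: 2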